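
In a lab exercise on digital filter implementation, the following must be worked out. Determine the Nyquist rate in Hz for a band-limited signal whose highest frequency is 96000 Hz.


The Nyquist rate is twice the maximum frequency component.
fs_min = 2 * fmax
      = 2 * 96000
      = 192000 Hz

192000


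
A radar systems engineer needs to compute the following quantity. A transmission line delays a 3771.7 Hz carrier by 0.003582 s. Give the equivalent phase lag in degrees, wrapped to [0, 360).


Phase shift from frequency and time delay:
phi = 360 * f * t_delay
    = 360 * 3771.7 * 0.003582
    = 4863.68 degrees
    mod 360 = 183.68 degrees

183.68 degrees


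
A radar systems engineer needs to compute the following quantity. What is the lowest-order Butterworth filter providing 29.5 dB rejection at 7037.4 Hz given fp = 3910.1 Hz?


Butterworth filter order formula:
n = log10(10^(A/10) - 1) / (2 * log10(f_stop/f_pass))
10^(29.5/10) - 1 = 890.2509
f_stop/f_pass = 7037.4 / 3910.1 = 1.7998
n = 5.7783 -> ceil = 6

6


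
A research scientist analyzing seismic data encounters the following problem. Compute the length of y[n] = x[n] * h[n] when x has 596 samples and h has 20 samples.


Linear convolution output length:
L = N + M - 1
  = 596 + 20 - 1
  = 615 samples

615


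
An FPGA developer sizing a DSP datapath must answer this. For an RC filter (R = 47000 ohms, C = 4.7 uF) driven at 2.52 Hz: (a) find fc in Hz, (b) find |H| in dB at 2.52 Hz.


Step 1 — cutoff frequency:
fc = 1 / (2*pi*R*C)
C = 4.7 uF = 4.7e-06 F
fc = 1 / (2*pi*47000*4.7e-06)
   = 0.720484 Hz

Step 2 — magnitude at f = 2.52 Hz:
|H(f)| = 1 / sqrt(1 + (f/fc)^2)
f/fc = 2.52 / 0.720484 = 3.497649
|H| = 1 / sqrt(1 + 12.233549) = 0.2748918
|H|_dB = 20*log10(0.2748918) = -11.22 dB

fc = 0.720484 Hz; |H(2.52 Hz)| = -11.22 dB


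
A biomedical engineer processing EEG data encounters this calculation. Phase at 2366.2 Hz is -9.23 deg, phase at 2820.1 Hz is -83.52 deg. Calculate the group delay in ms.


Group delay from phase difference:
tau = -d(phi)/d(omega)
d(phi) = -74.29 deg = -1.296605 rad
d(omega) = 2*pi*(2820.1 - 2366.2) = 2851.9378 rad/s
tau = -(-1.296605) / 2851.9378
    = 0.4546 ms

0.4546 ms


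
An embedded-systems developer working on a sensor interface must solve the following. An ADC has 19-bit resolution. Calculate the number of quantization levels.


Number of quantization levels = 2^N
= 2^19
= 524288

524288


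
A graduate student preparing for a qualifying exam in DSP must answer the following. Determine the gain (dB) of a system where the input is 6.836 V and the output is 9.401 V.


Voltage gain in dB:
G = 20 * log10(Vout / Vin)
  = 20 * log10(9.401 / 6.836)
  = 20 * log10(1.375219)
  = 20 * 0.138372
  = 2.77 dB

2.77 dB


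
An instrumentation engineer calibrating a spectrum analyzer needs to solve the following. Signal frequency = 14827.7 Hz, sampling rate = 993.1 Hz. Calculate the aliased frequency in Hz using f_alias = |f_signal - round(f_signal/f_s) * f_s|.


Compute the nearest integer multiple of fs to the signal:
n = round(14827.7 / 993.1) = 15
f_alias = |14827.7 - 15 * 993.1|
        = |14827.7 - 14896.5|
        = 68.8 Hz

68.8


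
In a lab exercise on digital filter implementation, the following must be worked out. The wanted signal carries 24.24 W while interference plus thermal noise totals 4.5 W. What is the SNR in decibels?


SNR in decibels:
SNR = 10 * log10(Ps / Pn)
    = 10 * log10(24.24 / 4.5)
    = 10 * log10(5.3867)
    = 10 * 0.7313
    = 7.31 dB

7.31 dB


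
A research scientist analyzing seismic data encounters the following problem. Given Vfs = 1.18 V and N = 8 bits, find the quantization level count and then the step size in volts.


Step 1 — number of quantization levels:
L = 2^N = 2^8 = 256

Step 2 — LSB step size:
delta = Vfs / L
      = 1.18 / 256
      = 0.00460937 V

Levels = 256; step size = 0.00460937 V


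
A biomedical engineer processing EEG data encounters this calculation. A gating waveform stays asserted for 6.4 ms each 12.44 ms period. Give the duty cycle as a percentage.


Duty cycle as a percentage:
DC = (t_on / T) * 100
   = (6.4 / 12.44) * 100
   = 0.514469 * 100
   = 51.45 %

51.45 %


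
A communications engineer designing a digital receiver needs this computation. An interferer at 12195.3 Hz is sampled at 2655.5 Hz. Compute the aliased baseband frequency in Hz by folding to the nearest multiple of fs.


Compute the nearest integer multiple of fs to the signal:
n = round(12195.3 / 2655.5) = 5
f_alias = |12195.3 - 5 * 2655.5|
        = |12195.3 - 13277.5|
        = 1082.2 Hz

1082.2


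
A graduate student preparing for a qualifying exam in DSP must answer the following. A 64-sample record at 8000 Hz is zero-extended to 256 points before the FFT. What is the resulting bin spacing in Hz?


Frequency resolution after zero-padding:
N_padded = 64 * 4 = 256
df = fs / N_padded
   = 8000 / 256
   = 31.25 Hz

31.25 Hz


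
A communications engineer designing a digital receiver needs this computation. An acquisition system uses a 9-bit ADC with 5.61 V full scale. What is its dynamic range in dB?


Dynamic range from full-scale to LSB:
V_min = V_max / 2^bits = 5.61 / 2^9
DR = 20 * log10(V_max / V_min)
   = 20 * log10(2^9)
   = 20 * 9 * log10(2)
   = 54.19 dB

54.19 dB


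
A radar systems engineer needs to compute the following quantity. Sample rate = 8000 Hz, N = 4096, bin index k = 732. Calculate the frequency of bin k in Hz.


Frequency of DFT bin k:
f_k = k * fs / N
    = 732 * 8000 / 4096
    = 5856000 / 4096
    = 1429.688 Hz

1429.688 Hz


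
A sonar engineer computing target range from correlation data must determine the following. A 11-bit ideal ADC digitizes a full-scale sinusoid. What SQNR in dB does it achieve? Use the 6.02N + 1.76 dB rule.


Theoretical SNR for a full-scale sinusoid:
SNR = 6.02 * N + 1.76
    = 6.02 * 11 + 1.76
    = 66.22 + 1.76
    = 67.98 dB

67.98 dB


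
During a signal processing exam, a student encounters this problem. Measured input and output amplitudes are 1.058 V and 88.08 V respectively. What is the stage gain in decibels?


Voltage gain in dB:
G = 20 * log10(Vout / Vin)
  = 20 * log10(88.08 / 1.058)
  = 20 * log10(83.251418)
  = 20 * 1.920392
  = 38.41 dB

38.41 dB


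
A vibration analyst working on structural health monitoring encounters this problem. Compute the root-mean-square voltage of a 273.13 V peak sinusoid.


RMS voltage for a sinusoidal waveform:
V_rms = V_peak / sqrt(2)
      = 273.13 / 1.414214
      = 193.132 V

193.132 V


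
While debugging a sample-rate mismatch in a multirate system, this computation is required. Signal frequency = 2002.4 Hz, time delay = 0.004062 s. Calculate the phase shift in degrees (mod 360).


Phase shift from frequency and time delay:
phi = 360 * f * t_delay
    = 360 * 2002.4 * 0.004062
    = 2928.15 degrees
    mod 360 = 48.15 degrees

48.15 degrees


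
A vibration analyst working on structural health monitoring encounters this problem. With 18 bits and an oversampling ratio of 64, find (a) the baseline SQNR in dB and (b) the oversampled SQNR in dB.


Step 1 — baseline SQNR at Nyquist:
SQNR_base = 6.02*N + 1.76
          = 6.02*18 + 1.76
          = 110.12 dB

Step 2 — oversampling processing gain:
G = 10*log10(OSR) = 10*log10(64) = 18.06 dB

Step 3 — total:
SQNR_total = 110.12 + 18.06 = 128.18 dB

Base SQNR = 110.12 dB; oversampled SQNR = 128.18 dB


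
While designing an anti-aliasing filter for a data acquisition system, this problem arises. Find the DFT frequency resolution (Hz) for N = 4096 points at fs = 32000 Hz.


DFT frequency resolution:
df = fs / N
   = 32000 / 4096
   = 7.8125 Hz

7.8125 Hz


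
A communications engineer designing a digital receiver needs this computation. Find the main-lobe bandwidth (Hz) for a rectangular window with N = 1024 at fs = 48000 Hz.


Main lobe width for a rectangular window:
Width = 2 * fs / N
      = 2 * 48000 / 1024
      = 96000 / 1024
      = 93.75 Hz

93.75 Hz


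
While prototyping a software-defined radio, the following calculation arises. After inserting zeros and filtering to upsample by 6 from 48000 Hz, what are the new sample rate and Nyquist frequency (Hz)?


Step 1 — output sample rate after interpolation by L:
fs_out = L * fs_in = 6 * 48000 = 288000 Hz

Step 2 — Nyquist frequency of the output stream:
f_Nyq = fs_out / 2 = 288000 / 2 = 144000.0 Hz

fs_out = 288000 Hz; f_Nyquist = 144000.0 Hz


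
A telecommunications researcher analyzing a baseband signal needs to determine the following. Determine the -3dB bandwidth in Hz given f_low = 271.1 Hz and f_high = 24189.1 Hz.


Bandwidth is the difference of -3dB frequencies:
BW = f_high - f_low
   = 24189.1 - 271.1
   = 23918.0 Hz

23918.0 Hz


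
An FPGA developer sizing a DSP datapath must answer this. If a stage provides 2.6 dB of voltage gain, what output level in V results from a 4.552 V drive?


Output voltage from dB gain:
V_out = V_in * 10^(gain_dB / 20)
      = 4.552 * 10^(2.6 / 20)
      = 4.552 * 1.348963
      = 6.1405 V

6.1405 V


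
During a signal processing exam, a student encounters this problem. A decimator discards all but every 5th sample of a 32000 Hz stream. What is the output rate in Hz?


Decimation reduces the sample rate:
fs_out = fs_in / M
       = 32000 / 5
       = 6400.0 Hz

6400.0 Hz


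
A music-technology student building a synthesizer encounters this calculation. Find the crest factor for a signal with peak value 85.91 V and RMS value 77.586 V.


Crest factor is the ratio of peak to RMS:
CF = V_peak / V_rms
   = 85.91 / 77.586
   = 1.1073

1.1073


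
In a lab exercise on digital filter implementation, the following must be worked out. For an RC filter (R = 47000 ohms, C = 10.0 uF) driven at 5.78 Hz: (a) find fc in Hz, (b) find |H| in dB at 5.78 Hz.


Step 1 — cutoff frequency:
fc = 1 / (2*pi*R*C)
C = 10.0 uF = 1e-05 F
fc = 1 / (2*pi*47000*1e-05)
   = 0.338628 Hz

Step 2 — magnitude at f = 5.78 Hz:
|H(f)| = 1 / sqrt(1 + (f/fc)^2)
f/fc = 5.78 / 0.338628 = 17.068878
|H| = 1 / sqrt(1 + 291.346596) = 0.0584859
|H|_dB = 20*log10(0.0584859) = -24.66 dB

fc = 0.338628 Hz; |H(5.78 Hz)| = -24.66 dB


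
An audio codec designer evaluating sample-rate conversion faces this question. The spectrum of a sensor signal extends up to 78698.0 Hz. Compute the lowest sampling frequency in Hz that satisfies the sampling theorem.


The Nyquist rate is twice the maximum frequency component.
fs_min = 2 * fmax
      = 2 * 78698.0
      = 157396.0 Hz

157396.0


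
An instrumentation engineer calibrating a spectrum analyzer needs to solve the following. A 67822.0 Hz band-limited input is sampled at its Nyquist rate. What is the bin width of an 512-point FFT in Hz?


Step 1 — Nyquist sampling rate:
fs = 2 * fmax = 2 * 67822.0 = 135644.0 Hz

Step 2 — DFT bin spacing:
df = fs / N = 135644.0 / 512 = 264.9297 Hz

264.9297 Hz


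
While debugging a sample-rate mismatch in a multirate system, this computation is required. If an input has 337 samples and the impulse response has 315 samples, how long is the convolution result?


Linear convolution output length:
L = N + M - 1
  = 337 + 315 - 1
  = 651 samples

651


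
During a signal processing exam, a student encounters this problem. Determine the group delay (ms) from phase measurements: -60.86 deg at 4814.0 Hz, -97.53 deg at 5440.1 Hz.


Group delay from phase difference:
tau = -d(phi)/d(omega)
d(phi) = -36.67 deg = -0.640012 rad
d(omega) = 2*pi*(5440.1 - 4814.0) = 3933.9023 rad/s
tau = -(-0.640012) / 3933.9023
    = 0.1627 ms

0.1627 ms


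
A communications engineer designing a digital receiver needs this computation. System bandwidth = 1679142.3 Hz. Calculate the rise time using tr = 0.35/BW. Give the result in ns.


Rise time from bandwidth relationship:
tr = 0.35 / BW
   = 0.35 / 1679142.3
   = 2.084397493e-07 s
   = 208.4397 ns

208.4397 ns


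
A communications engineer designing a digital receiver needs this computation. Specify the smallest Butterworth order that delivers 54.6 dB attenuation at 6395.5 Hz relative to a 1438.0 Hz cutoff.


Butterworth filter order formula:
n = log10(10^(A/10) - 1) / (2 * log10(f_stop/f_pass))
10^(54.6/10) - 1 = 288402.1503
f_stop/f_pass = 6395.5 / 1438.0 = 4.4475
n = 4.2122 -> ceil = 5

5


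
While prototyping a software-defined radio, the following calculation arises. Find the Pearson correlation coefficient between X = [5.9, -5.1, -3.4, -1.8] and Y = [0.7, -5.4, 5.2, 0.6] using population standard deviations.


Pearson correlation coefficient (population):
r = cov(X,Y) / (std(X) * std(Y))
Mean X = -1.1, Mean Y = 0.275
Cov(X,Y) = 3.53
Std(X) = 4.206543, Std(Y) = 3.766547
r = 0.2228

0.2228


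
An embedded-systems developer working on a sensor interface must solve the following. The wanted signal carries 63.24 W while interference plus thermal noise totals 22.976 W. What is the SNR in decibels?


SNR in decibels:
SNR = 10 * log10(Ps / Pn)
    = 10 * log10(63.24 / 22.976)
    = 10 * log10(2.7524)
    = 10 * 0.4397
    = 4.4 dB

4.4 dB


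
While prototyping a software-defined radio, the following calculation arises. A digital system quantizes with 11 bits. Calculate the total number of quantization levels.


Number of quantization levels = 2^N
= 2^11
= 2048

2048


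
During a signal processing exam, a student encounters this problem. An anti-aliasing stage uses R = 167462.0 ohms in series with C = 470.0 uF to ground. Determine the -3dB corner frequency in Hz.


Cutoff frequency of a first-order RC filter:
fc = 1 / (2 * pi * R * C)
C = 470.0 uF = 0.00047 F
fc = 1 / (2 * pi * 167462.0 * 0.00047)
   = 1 / 494.53154561813
   = 0.002022 Hz

0.002022 Hz


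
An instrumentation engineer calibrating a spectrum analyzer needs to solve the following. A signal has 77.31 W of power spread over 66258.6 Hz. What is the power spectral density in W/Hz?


Power spectral density:
PSD = P / BW
    = 77.31 / 66258.6
    = 0.00116679 W/Hz

0.00116679 W/Hz


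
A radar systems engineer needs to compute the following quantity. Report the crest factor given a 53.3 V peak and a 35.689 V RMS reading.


Crest factor is the ratio of peak to RMS:
CF = V_peak / V_rms
   = 53.3 / 35.689
   = 1.4935

1.4935


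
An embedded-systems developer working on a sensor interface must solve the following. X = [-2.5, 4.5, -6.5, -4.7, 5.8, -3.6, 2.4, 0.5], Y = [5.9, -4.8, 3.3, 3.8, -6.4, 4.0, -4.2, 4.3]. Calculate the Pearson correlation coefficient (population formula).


Pearson correlation coefficient (population):
r = cov(X,Y) / (std(X) * std(Y))
Mean X = -0.5125, Mean Y = 0.7375
Cov(X,Y) = -16.510781
Std(X) = 4.203403, Std(Y) = 4.635714
r = -0.8473

-0.8473


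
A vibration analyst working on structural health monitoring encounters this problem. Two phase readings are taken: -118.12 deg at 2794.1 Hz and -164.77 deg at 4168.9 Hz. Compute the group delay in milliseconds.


Group delay from phase difference:
tau = -d(phi)/d(omega)
d(phi) = -46.65 deg = -0.814196 rad
d(omega) = 2*pi*(4168.9 - 2794.1) = 8638.1232 rad/s
tau = -(-0.814196) / 8638.1232
    = 0.0943 ms

0.0943 ms


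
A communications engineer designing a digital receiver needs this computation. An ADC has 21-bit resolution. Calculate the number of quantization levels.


Number of quantization levels = 2^N
= 2^21
= 2097152

2097152


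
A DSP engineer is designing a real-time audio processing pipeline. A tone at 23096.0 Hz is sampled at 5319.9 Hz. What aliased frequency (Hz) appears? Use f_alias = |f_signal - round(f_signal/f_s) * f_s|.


Compute the nearest integer multiple of fs to the signal:
n = round(23096.0 / 5319.9) = 4
f_alias = |23096.0 - 4 * 5319.9|
        = |23096.0 - 21279.6|
        = 1816.4 Hz

1816.4


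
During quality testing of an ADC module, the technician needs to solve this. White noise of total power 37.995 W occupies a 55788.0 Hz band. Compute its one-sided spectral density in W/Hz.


Power spectral density:
PSD = P / BW
    = 37.995 / 55788.0
    = 0.00068106 W/Hz

0.00068106 W/Hz


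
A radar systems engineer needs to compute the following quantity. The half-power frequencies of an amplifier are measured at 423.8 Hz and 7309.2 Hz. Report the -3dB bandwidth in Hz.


Bandwidth is the difference of -3dB frequencies:
BW = f_high - f_low
   = 7309.2 - 423.8
   = 6885.4 Hz

6885.4 Hz


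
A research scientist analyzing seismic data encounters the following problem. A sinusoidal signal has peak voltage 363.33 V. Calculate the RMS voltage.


RMS voltage for a sinusoidal waveform:
V_rms = V_peak / sqrt(2)
      = 363.33 / 1.414214
      = 256.913 V

256.913 V


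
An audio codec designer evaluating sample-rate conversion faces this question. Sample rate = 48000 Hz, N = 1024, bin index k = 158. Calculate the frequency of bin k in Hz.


Frequency of DFT bin k:
f_k = k * fs / N
    = 158 * 48000 / 1024
    = 7584000 / 1024
    = 7406.25 Hz

7406.25 Hz


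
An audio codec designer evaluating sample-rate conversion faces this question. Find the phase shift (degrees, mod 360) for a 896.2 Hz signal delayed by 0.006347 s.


Phase shift from frequency and time delay:
phi = 360 * f * t_delay
    = 360 * 896.2 * 0.006347
    = 2047.75 degrees
    mod 360 = 247.75 degrees

247.75 degrees


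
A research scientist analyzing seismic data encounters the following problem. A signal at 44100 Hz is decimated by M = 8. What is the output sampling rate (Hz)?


Decimation reduces the sample rate:
fs_out = fs_in / M
       = 44100 / 8
       = 5512.5 Hz

5512.5 Hz


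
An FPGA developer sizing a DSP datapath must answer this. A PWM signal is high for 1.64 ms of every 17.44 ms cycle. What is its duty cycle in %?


Duty cycle as a percentage:
DC = (t_on / T) * 100
   = (1.64 / 17.44) * 100
   = 0.094037 * 100
   = 9.4 %

9.4 %


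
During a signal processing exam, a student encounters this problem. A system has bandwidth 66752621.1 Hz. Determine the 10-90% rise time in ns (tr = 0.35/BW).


Rise time from bandwidth relationship:
tr = 0.35 / BW
   = 0.35 / 66752621.1
   = 5.243239804e-09 s
   = 5.2432 ns

5.2432 ns


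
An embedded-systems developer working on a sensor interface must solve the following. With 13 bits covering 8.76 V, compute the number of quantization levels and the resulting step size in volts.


Step 1 — number of quantization levels:
L = 2^N = 2^13 = 8192

Step 2 — LSB step size:
delta = Vfs / L
      = 8.76 / 8192
      = 0.00106934 V

Levels = 8192; step size = 0.00106934 V


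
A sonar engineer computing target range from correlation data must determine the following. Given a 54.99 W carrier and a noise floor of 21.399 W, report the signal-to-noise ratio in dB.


SNR in decibels:
SNR = 10 * log10(Ps / Pn)
    = 10 * log10(54.99 / 21.399)
    = 10 * log10(2.5697)
    = 10 * 0.4099
    = 4.1 dB

4.1 dB


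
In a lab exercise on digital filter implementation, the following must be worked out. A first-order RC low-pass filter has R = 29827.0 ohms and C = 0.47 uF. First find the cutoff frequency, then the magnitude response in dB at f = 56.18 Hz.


Step 1 — cutoff frequency:
fc = 1 / (2*pi*R*C)
C = 0.47 uF = 4.7e-07 F
fc = 1 / (2*pi*29827.0*4.7e-07)
   = 11.3531 Hz

Step 2 — magnitude at f = 56.18 Hz:
|H(f)| = 1 / sqrt(1 + (f/fc)^2)
f/fc = 56.18 / 11.3531 = 4.948428
|H| = 1 / sqrt(1 + 24.48694) = 0.1980802
|H|_dB = 20*log10(0.1980802) = -14.06 dB

fc = 11.3531 Hz; |H(56.18 Hz)| = -14.06 dB


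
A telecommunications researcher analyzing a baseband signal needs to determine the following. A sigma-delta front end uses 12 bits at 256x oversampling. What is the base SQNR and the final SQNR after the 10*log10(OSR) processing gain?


Step 1 — baseline SQNR at Nyquist:
SQNR_base = 6.02*N + 1.76
          = 6.02*12 + 1.76
          = 74.0 dB

Step 2 — oversampling processing gain:
G = 10*log10(OSR) = 10*log10(256) = 24.08 dB

Step 3 — total:
SQNR_total = 74.0 + 24.08 = 98.08 dB

Base SQNR = 74.0 dB; oversampled SQNR = 98.08 dB


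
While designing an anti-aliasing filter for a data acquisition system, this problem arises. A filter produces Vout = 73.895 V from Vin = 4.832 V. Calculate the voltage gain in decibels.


Voltage gain in dB:
G = 20 * log10(Vout / Vin)
  = 20 * log10(73.895 / 4.832)
  = 20 * log10(15.292839)
  = 20 * 1.184488
  = 23.69 dB

23.69 dB


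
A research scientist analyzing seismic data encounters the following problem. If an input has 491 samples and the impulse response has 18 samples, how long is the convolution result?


Linear convolution output length:
L = N + M - 1
  = 491 + 18 - 1
  = 508 samples

508


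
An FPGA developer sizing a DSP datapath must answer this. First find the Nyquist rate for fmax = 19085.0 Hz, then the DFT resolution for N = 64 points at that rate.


Step 1 — Nyquist sampling rate:
fs = 2 * fmax = 2 * 19085.0 = 38170.0 Hz

Step 2 — DFT bin spacing:
df = fs / N = 38170.0 / 64 = 596.4062 Hz

596.4062 Hz


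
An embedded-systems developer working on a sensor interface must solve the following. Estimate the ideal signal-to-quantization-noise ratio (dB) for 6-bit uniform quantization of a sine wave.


Theoretical SNR for a full-scale sinusoid:
SNR = 6.02 * N + 1.76
    = 6.02 * 6 + 1.76
    = 36.12 + 1.76
    = 37.88 dB

37.88 dB


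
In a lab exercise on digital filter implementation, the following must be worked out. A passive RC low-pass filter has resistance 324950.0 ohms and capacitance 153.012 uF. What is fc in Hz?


Cutoff frequency of a first-order RC filter:
fc = 1 / (2 * pi * R * C)
C = 153.012 uF = 0.000153012 F
fc = 1 / (2 * pi * 324950.0 * 0.000153012)
   = 1 / 312.40782368469
   = 0.003201 Hz

0.003201 Hz


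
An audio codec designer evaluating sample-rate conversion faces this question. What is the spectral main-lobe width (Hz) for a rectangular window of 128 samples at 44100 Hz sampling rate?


Main lobe width for a rectangular window:
Width = 2 * fs / N
      = 2 * 44100 / 128
      = 88200 / 128
      = 689.062 Hz

689.062 Hz


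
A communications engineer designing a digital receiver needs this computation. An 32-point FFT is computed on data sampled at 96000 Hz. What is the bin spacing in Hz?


DFT frequency resolution:
df = fs / N
   = 96000 / 32
   = 3000.0 Hz

3000.0 Hz


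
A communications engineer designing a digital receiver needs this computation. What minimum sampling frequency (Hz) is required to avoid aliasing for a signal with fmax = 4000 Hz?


The Nyquist rate is twice the maximum frequency component.
fs_min = 2 * fmax
      = 2 * 4000
      = 8000 Hz

8000


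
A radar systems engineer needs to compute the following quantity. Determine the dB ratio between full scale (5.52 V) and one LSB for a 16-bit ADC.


Dynamic range from full-scale to LSB:
V_min = V_max / 2^bits = 5.52 / 2^16
DR = 20 * log10(V_max / V_min)
   = 20 * log10(2^16)
   = 20 * 16 * log10(2)
   = 96.33 dB

96.33 dB


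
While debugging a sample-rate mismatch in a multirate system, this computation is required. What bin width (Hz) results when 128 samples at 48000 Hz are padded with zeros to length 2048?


Frequency resolution after zero-padding:
N_padded = 128 * 16 = 2048
df = fs / N_padded
   = 48000 / 2048
   = 23.4375 Hz

23.4375 Hz


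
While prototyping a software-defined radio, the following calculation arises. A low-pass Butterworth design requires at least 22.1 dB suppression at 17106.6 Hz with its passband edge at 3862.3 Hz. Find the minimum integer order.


Butterworth filter order formula:
n = log10(10^(A/10) - 1) / (2 * log10(f_stop/f_pass))
10^(22.1/10) - 1 = 161.181
f_stop/f_pass = 17106.6 / 3862.3 = 4.4291
n = 1.7076 -> ceil = 2

2


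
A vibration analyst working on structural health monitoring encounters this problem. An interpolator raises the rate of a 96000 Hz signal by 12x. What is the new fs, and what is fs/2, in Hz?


Step 1 — output sample rate after interpolation by L:
fs_out = L * fs_in = 12 * 96000 = 1152000 Hz

Step 2 — Nyquist frequency of the output stream:
f_Nyq = fs_out / 2 = 1152000 / 2 = 576000.0 Hz

fs_out = 1152000 Hz; f_Nyquist = 576000.0 Hz


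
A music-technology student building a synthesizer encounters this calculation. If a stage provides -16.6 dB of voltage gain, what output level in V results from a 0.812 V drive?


Output voltage from dB gain:
V_out = V_in * 10^(gain_dB / 20)
      = 0.812 * 10^(-16.6 / 20)
      = 0.812 * 0.147911
      = 0.1201 V

0.1201 V


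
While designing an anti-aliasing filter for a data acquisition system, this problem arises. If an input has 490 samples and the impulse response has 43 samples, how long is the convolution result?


Linear convolution output length:
L = N + M - 1
  = 490 + 43 - 1
  = 532 samples

532


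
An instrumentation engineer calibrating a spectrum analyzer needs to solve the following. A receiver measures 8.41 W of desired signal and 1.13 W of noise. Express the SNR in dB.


SNR in decibels:
SNR = 10 * log10(Ps / Pn)
    = 10 * log10(8.41 / 1.13)
    = 10 * log10(7.4425)
    = 10 * 0.8717
    = 8.72 dB

8.72 dB


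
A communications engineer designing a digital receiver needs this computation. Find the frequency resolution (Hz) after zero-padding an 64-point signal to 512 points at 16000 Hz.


Frequency resolution after zero-padding:
N_padded = 64 * 8 = 512
df = fs / N_padded
   = 16000 / 512
   = 31.25 Hz

31.25 Hz


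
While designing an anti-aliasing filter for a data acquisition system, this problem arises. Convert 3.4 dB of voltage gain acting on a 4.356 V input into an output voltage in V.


Output voltage from dB gain:
V_out = V_in * 10^(gain_dB / 20)
      = 4.356 * 10^(3.4 / 20)
      = 4.356 * 1.479108
      = 6.443 V

6.443 V


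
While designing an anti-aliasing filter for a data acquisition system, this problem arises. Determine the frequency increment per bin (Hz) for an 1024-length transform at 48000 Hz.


DFT frequency resolution:
df = fs / N
   = 48000 / 1024
   = 46.875 Hz

46.875 Hz


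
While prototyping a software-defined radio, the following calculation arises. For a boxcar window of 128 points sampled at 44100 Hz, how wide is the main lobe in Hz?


Main lobe width for a rectangular window:
Width = 2 * fs / N
      = 2 * 44100 / 128
      = 88200 / 128
      = 689.062 Hz

689.062 Hz


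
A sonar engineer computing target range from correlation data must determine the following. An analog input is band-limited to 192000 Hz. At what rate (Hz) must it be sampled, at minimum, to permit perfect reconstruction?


The Nyquist rate is twice the maximum frequency component.
fs_min = 2 * fmax
      = 2 * 192000
      = 384000 Hz

384000


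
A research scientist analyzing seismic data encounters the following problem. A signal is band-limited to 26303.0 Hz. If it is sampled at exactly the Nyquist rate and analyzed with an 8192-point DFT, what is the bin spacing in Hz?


Step 1 — Nyquist sampling rate:
fs = 2 * fmax = 2 * 26303.0 = 52606.0 Hz

Step 2 — DFT bin spacing:
df = fs / N = 52606.0 / 8192 = 6.4216 Hz

6.4216 Hz


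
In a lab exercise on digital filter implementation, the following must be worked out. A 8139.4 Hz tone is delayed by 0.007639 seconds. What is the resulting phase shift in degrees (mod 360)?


Phase shift from frequency and time delay:
phi = 360 * f * t_delay
    = 360 * 8139.4 * 0.007639
    = 22383.68 degrees
    mod 360 = 63.68 degrees

63.68 degrees


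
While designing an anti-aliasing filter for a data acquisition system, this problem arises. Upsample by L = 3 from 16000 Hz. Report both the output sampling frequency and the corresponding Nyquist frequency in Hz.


Step 1 — output sample rate after interpolation by L:
fs_out = L * fs_in = 3 * 16000 = 48000 Hz

Step 2 — Nyquist frequency of the output stream:
f_Nyq = fs_out / 2 = 48000 / 2 = 24000.0 Hz

fs_out = 48000 Hz; f_Nyquist = 24000.0 Hz


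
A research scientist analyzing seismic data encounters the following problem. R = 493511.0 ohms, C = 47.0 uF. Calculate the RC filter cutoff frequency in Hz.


Cutoff frequency of a first-order RC filter:
fc = 1 / (2 * pi * R * C)
C = 47.0 uF = 4.7e-05 F
fc = 1 / (2 * pi * 493511.0 * 4.7e-05)
   = 1 / 145.73859001418
   = 0.006862 Hz

0.006862 Hz


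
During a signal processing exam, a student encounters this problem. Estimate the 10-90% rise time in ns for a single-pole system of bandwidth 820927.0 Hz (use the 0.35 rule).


Rise time from bandwidth relationship:
tr = 0.35 / BW
   = 0.35 / 820927.0
   = 4.263472879e-07 s
   = 426.3473 ns

426.3473 ns


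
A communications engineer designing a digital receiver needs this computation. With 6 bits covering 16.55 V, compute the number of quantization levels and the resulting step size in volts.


Step 1 — number of quantization levels:
L = 2^N = 2^6 = 64

Step 2 — LSB step size:
delta = Vfs / L
      = 16.55 / 64
      = 0.25859375 V

Levels = 64; step size = 0.25859375 V


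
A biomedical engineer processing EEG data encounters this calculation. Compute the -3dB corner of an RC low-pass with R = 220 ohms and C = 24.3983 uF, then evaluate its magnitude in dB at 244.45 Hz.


Step 1 — cutoff frequency:
fc = 1 / (2*pi*R*C)
C = 24.3983 uF = 2.43983e-05 F
fc = 1 / (2*pi*220*2.43983e-05)
   = 29.6509 Hz

Step 2 — magnitude at f = 244.45 Hz:
|H(f)| = 1 / sqrt(1 + (f/fc)^2)
f/fc = 244.45 / 29.6509 = 8.244269
|H| = 1 / sqrt(1 + 67.967971) = 0.1204138
|H|_dB = 20*log10(0.1204138) = -18.39 dB

fc = 29.6509 Hz; |H(244.45 Hz)| = -18.39 dB


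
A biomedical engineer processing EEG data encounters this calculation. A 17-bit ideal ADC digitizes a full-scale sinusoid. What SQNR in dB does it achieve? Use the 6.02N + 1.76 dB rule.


Theoretical SNR for a full-scale sinusoid:
SNR = 6.02 * N + 1.76
    = 6.02 * 17 + 1.76
    = 102.34 + 1.76
    = 104.1 dB

104.1 dB


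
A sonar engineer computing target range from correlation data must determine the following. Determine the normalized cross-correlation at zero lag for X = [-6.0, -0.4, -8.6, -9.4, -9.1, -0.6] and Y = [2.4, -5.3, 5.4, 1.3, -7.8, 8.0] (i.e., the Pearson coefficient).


Pearson correlation coefficient (population):
r = cov(X,Y) / (std(X) * std(Y))
Mean X = -5.6833, Mean Y = 0.6667
Cov(X,Y) = 2.995556
Std(X) = 3.826407, Std(Y) = 5.58082
r = 0.1403

0.1403


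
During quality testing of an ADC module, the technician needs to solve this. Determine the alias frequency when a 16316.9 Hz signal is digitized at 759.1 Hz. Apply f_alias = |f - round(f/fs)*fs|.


Compute the nearest integer multiple of fs to the signal:
n = round(16316.9 / 759.1) = 21
f_alias = |16316.9 - 21 * 759.1|
        = |16316.9 - 15941.1|
        = 375.8 Hz

375.8


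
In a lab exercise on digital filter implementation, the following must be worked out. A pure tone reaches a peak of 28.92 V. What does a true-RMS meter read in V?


RMS voltage for a sinusoidal waveform:
V_rms = V_peak / sqrt(2)
      = 28.92 / 1.414214
      = 20.45 V

20.45 V


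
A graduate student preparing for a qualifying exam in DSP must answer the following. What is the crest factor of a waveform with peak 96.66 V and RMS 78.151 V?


Crest factor is the ratio of peak to RMS:
CF = V_peak / V_rms
   = 96.66 / 78.151
   = 1.2368

1.2368


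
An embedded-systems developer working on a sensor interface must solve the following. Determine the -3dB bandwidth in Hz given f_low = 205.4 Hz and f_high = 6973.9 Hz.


Bandwidth is the difference of -3dB frequencies:
BW = f_high - f_low
   = 6973.9 - 205.4
   = 6768.5 Hz

6768.5 Hz


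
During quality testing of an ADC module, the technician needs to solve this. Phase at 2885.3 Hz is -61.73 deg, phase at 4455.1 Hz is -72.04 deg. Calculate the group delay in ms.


Group delay from phase difference:
tau = -d(phi)/d(omega)
d(phi) = -10.31 deg = -0.179943 rad
d(omega) = 2*pi*(4455.1 - 2885.3) = 9863.3443 rad/s
tau = -(-0.179943) / 9863.3443
    = 0.0182 ms

0.0182 ms


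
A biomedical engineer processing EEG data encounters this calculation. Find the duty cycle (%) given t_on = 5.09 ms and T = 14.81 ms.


Duty cycle as a percentage:
DC = (t_on / T) * 100
   = (5.09 / 14.81) * 100
   = 0.343687 * 100
   = 34.37 %

34.37 %


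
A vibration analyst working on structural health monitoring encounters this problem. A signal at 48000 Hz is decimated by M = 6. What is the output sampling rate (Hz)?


Decimation reduces the sample rate:
fs_out = fs_in / M
       = 48000 / 6
       = 8000.0 Hz

8000.0 Hz


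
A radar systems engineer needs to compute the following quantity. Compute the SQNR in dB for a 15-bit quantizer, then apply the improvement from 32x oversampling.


Step 1 — baseline SQNR at Nyquist:
SQNR_base = 6.02*N + 1.76
          = 6.02*15 + 1.76
          = 92.06 dB

Step 2 — oversampling processing gain:
G = 10*log10(OSR) = 10*log10(32) = 15.05 dB

Step 3 — total:
SQNR_total = 92.06 + 15.05 = 107.11 dB

Base SQNR = 92.06 dB; oversampled SQNR = 107.11 dB


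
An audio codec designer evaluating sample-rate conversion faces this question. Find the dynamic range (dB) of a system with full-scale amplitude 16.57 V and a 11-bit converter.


Dynamic range from full-scale to LSB:
V_min = V_max / 2^bits = 16.57 / 2^11
DR = 20 * log10(V_max / V_min)
   = 20 * log10(2^11)
   = 20 * 11 * log10(2)
   = 66.23 dB

66.23 dB


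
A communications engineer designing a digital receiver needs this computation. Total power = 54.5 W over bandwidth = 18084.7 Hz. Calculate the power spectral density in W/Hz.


Power spectral density:
PSD = P / BW
    = 54.5 / 18084.7
    = 0.0030136 W/Hz

0.0030136 W/Hz


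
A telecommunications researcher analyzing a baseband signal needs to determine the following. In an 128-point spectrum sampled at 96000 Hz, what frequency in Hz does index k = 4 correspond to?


Frequency of DFT bin k:
f_k = k * fs / N
    = 4 * 96000 / 128
    = 384000 / 128
    = 3000.0 Hz

3000.0 Hz


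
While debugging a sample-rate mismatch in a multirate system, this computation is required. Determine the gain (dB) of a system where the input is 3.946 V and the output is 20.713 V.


Voltage gain in dB:
G = 20 * log10(Vout / Vin)
  = 20 * log10(20.713 / 3.946)
  = 20 * log10(5.249113)
  = 20 * 0.720086
  = 14.4 dB

14.4 dB


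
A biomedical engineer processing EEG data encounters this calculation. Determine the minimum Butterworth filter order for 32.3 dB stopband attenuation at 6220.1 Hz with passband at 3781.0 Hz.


Butterworth filter order formula:
n = log10(10^(A/10) - 1) / (2 * log10(f_stop/f_pass))
10^(32.3/10) - 1 = 1697.2437
f_stop/f_pass = 6220.1 / 3781.0 = 1.6451
n = 7.4697 -> ceil = 8

8


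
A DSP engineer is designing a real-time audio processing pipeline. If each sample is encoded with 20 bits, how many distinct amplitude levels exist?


Number of quantization levels = 2^N
= 2^20
= 1048576

1048576


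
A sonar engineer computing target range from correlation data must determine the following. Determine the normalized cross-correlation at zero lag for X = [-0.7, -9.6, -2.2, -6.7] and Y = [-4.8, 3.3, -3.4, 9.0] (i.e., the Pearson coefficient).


Pearson correlation coefficient (population):
r = cov(X,Y) / (std(X) * std(Y))
Mean X = -4.8, Mean Y = 1.025
Cov(X,Y) = -15.365
Std(X) = 3.543304, Std(Y) = 5.529184
r = -0.7843

-0.7843


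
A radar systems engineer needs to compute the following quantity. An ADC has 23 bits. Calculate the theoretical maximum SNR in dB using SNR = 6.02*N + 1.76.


Theoretical SNR for a full-scale sinusoid:
SNR = 6.02 * N + 1.76
    = 6.02 * 23 + 1.76
    = 138.46 + 1.76
    = 140.22 dB

140.22 dB


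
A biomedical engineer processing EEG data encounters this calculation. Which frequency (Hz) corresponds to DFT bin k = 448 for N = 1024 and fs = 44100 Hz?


Frequency of DFT bin k:
f_k = k * fs / N
    = 448 * 44100 / 1024
    = 19756800 / 1024
    = 19293.75 Hz

19293.75 Hz


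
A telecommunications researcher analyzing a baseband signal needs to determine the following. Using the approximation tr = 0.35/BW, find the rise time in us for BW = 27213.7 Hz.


Rise time from bandwidth relationship:
tr = 0.35 / BW
   = 0.35 / 27213.7
   = 1.286116919e-05 s
   = 12.8612 us

12.8612 us


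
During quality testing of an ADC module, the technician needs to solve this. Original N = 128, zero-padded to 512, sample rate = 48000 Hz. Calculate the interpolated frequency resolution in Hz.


Frequency resolution after zero-padding:
N_padded = 128 * 4 = 512
df = fs / N_padded
   = 48000 / 512
   = 93.75 Hz

93.75 Hz


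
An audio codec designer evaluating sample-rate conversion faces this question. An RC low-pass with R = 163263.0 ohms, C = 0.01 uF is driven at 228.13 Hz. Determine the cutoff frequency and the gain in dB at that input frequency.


Step 1 — cutoff frequency:
fc = 1 / (2*pi*R*C)
C = 0.01 uF = 1e-08 F
fc = 1 / (2*pi*163263.0*1e-08)
   = 97.4838 Hz

Step 2 — magnitude at f = 228.13 Hz:
|H(f)| = 1 / sqrt(1 + (f/fc)^2)
f/fc = 228.13 / 97.4838 = 2.340184
|H| = 1 / sqrt(1 + 5.476461) = 0.3929444
|H|_dB = 20*log10(0.3929444) = -8.11 dB

fc = 97.4838 Hz; |H(228.13 Hz)| = -8.11 dB


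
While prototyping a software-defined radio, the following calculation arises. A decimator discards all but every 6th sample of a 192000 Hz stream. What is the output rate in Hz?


Decimation reduces the sample rate:
fs_out = fs_in / M
       = 192000 / 6
       = 32000.0 Hz

32000.0 Hz


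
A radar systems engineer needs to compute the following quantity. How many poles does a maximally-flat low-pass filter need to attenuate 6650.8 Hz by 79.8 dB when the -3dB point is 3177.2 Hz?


Butterworth filter order formula:
n = log10(10^(A/10) - 1) / (2 * log10(f_stop/f_pass))
10^(79.8/10) - 1 = 95499257.6021
f_stop/f_pass = 6650.8 / 3177.2 = 2.0933
n = 12.4365 -> ceil = 13

13


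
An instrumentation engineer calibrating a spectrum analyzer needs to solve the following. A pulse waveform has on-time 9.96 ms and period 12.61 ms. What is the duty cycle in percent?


Duty cycle as a percentage:
DC = (t_on / T) * 100
   = (9.96 / 12.61) * 100
   = 0.789849 * 100
   = 78.98 %

78.98 %


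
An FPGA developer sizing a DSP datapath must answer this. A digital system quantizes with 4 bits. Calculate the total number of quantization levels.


Number of quantization levels = 2^N
= 2^4
= 16

16


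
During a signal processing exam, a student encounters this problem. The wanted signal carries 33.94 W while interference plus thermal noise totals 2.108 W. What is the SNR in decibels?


SNR in decibels:
SNR = 10 * log10(Ps / Pn)
    = 10 * log10(33.94 / 2.108)
    = 10 * log10(16.1006)
    = 10 * 1.2068
    = 12.07 dB

12.07 dB


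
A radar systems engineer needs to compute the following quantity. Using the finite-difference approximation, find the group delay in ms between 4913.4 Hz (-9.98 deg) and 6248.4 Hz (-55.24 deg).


Group delay from phase difference:
tau = -d(phi)/d(omega)
d(phi) = -45.26 deg = -0.789936 rad
d(omega) = 2*pi*(6248.4 - 4913.4) = 8388.0524 rad/s
tau = -(-0.789936) / 8388.0524
    = 0.0942 ms

0.0942 ms


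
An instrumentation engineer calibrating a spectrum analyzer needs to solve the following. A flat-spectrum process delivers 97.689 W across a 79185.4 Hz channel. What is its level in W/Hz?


Power spectral density:
PSD = P / BW
    = 97.689 / 79185.4
    = 0.00123367 W/Hz

0.00123367 W/Hz


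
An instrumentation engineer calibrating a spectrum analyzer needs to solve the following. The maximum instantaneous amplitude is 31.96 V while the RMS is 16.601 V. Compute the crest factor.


Crest factor is the ratio of peak to RMS:
CF = V_peak / V_rms
   = 31.96 / 16.601
   = 1.9252

1.9252


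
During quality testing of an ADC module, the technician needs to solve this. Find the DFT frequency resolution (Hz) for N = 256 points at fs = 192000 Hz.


DFT frequency resolution:
df = fs / N
   = 192000 / 256
   = 750.0 Hz

750.0 Hz
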